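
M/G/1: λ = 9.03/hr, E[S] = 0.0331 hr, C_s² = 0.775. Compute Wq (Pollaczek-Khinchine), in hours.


ρ = λ·E[S] = 9.03·0.0331 = 0.2989
E[S²] = E[S]²(1+C_s²) = 0.0331²·(1+0.775) = 0.001945
Wq = λ·E[S²]/(2(1−ρ)) = 9.03·0.001945/(2·0.7011) = 0.01252 hr

Final: 0.01252 hr


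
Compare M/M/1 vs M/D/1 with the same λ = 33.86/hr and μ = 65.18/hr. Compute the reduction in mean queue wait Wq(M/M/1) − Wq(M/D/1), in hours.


ρ = 33.86/65.18 = 0.5195
Wq(M/M/1) = ρ/(μ−λ) = 0.5195/31.32 = 0.01659 hr
Wq(M/D/1) = ρ/(2(μ−λ)) = 0.008293 hr
Savings = 0.01659 − 0.008293 = 0.008293 hr

Final: 0.008293 hr


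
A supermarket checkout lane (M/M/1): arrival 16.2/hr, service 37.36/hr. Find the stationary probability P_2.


ρ = 16.2/37.36 = 0.4336
P_n = (1−ρ)·ρ^n = (1 − 0.4336)·0.4336^2 = 0.5664·0.188025 = 0.106494

Final: 0.106494


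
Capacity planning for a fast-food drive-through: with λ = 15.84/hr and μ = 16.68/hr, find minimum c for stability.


Stability requires cμ > λ ⇔ c > λ/μ.
λ/μ = 15.84/16.68 = 0.9496
Minimum integer c = ⌊0.9496⌋ + 1 = 1
Check: 1·16.68 = 16.68 > 15.84, while 0·16.68 = 0.00 ≤ 15.84

Final: 1 servers


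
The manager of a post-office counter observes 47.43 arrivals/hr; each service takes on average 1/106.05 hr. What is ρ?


ρ = λ/μ = 47.43/106.05 = 0.4472

Final: 0.4472


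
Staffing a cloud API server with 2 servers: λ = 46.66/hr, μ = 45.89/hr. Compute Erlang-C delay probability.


a = λ/μ = 1.0168; ρ = a/2 = 0.5084
P₀ = 0.325917 (from M/M/c formula)
C(c,a) = [a^c/(c!(1−ρ))]·P₀ = [1.03384/(2·0.4916)]·0.325917
= 1.05148·0.325917 = 0.342697

Final: 0.342697


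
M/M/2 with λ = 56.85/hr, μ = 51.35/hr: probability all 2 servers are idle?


a = λ/μ = 56.85/51.35 = 1.1071; ρ = a/c = 0.5536
Σ_{k=0}^{1} a^k/k! (terms k=0..1) = 1.00000 + 1.10711 = 2.10711
Tail: a^2/(2!(1−ρ)) = 1.22569/(2·0.4464) = 1.37272
P₀ = 1/(2.10711 + 1.37272) = 1/3.47983 = 0.287371

Final: 0.287371


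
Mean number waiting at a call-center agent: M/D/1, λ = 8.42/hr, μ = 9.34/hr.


ρ = 8.42/9.34 = 0.9015
M/D/1: Lq = ρ²/(2(1−ρ)) = 0.8127/(2·0.09850) = 4.12534

Final: 4.12534


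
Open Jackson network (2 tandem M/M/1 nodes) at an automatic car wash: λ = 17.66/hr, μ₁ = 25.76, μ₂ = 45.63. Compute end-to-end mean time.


Each node sees arrival rate λ = 17.66/hr (tandem ⇒ throughput preserved).
W₁ = 1/(μ₁−λ) = 1/(25.76−17.66) = 0.12346 hr
W₂ = 1/(μ₂−λ) = 1/(45.63−17.66) = 0.03575 hr
W_total = W₁ + W₂ = 0.12346 + 0.03575 = 0.15921 hr

Final: 0.15921 hr


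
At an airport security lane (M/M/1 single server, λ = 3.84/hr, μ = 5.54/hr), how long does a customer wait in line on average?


ρ = 3.84/5.54 = 0.6931
Wq = ρ/(μ−λ) = 0.6931/(5.54 − 3.84) = 0.6931/1.70 = 0.4077 hr

Final: 0.4077 hr


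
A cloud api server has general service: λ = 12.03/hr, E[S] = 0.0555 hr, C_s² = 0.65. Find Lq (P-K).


ρ = λ·E[S] = 12.03·0.0555 = 0.6677
Lq = ρ²(1+C_s²)/(2(1−ρ)) = 0.4458·(1+0.65)/(2·0.3323)
= 0.4458·1.6500/0.6647 = 1.10661

Final: 1.10661


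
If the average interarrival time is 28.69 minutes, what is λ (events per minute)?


λ = 1/(interarrival time) in consistent units.
1 minute = 1 min, so λ = 1/28.69 = 0.03486 per minute

Final: 0.03486 /min


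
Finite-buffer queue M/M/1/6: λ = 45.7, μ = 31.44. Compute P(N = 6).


ρ = λ/μ = 45.7/31.44 = 1.4536
P_K = (1−ρ)ρ^K/(1−ρ^(K+1)) = (-0.4536·9.431961)/(1 − 13.709943)
= -4.277982/-12.709943 = 0.336585

Final: 0.336585


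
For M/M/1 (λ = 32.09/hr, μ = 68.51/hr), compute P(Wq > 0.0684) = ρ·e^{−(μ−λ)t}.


ρ = 32.09/68.51 = 0.4684
P(Wq > t) = ρ·e^{−(μ−λ)t} = 0.4684·e^{−2.4911}
= 0.4684·0.082816 = 0.038791

Final: 0.038791


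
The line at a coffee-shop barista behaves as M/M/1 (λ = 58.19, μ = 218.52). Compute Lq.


ρ = 58.19/218.52 = 0.2663
Lq = ρ²/(1−ρ) = 0.07091/0.7337 = 0.09665

Final: 0.09665


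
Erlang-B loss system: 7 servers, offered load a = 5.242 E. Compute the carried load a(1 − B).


B(7,5.242) = 0.135867 (Erlang-B)
Carried load = a(1 − B) = 5.242·(1 − 0.135867) = 5.242·0.864133 = 4.5298 E

Final: 4.5298 Erlangs


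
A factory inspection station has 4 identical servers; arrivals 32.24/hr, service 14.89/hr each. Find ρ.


ρ = λ/(cμ) = 32.24/(4·14.89) = 32.24/59.56 = 0.5413

Final: 0.5413


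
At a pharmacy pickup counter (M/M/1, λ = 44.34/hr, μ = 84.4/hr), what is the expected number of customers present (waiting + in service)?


ρ = λ/μ = 44.34/84.4 = 0.5254
L = ρ/(1−ρ) = 0.5254/(1 − 0.5254) = 0.5254/0.4746 = 1.1068

Final: 1.1068


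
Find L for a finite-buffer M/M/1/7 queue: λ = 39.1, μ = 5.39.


ρ = 39.1/5.39 = 7.2542
L = ρ[1 − (K+1)ρ^K + Kρ^(K+1)] / [(1−ρ)(1−ρ^(K+1))]
Numerator: 7.2542·(1 − 8·1057099.689991 + 7·7668385.506241) = 328047563.845853
Denominator: (-6.2542)·(-7668384.506241) = 47959414.045529
L = 328047563.845853/47959414.045529 = 6.8401

Final: 6.8401


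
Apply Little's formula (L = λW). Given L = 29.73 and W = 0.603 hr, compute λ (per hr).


λ = L/W = 29.73/0.603 = 49.3035 /hr

Final: 49.3035 /hr


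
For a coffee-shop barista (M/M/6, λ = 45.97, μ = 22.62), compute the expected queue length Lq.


a = λ/μ = 2.0323; ρ = a/6 = 0.3387
P₀ = 0.130824
Lq = P₀·a^c·ρ / (c!·(1−ρ)²) = 0.130824·70.45169·0.3387/(720·0.43730)
= 0.009915

Final: 0.009915


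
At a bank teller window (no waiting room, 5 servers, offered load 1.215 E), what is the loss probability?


B(c,a) = (a^c/c!) / Σ_{k=0}^{c} a^k/k!
a^5/5! = 0.022065
Σ terms (k=0..5): 1.00000 + 1.21500 + 0.73811 + 0.29894 + 0.09080 + 0.02206 = 3.364915
B = 0.022065/3.364915 = 0.006557

Final: 0.006557


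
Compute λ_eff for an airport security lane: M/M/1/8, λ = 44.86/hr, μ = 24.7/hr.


ρ = 1.8162; P_K = (1−ρ)ρ^8/(1−ρ^9) = 0.451498
λ_eff = λ(1 − P_K) = 44.86·(1 − 0.451498) = 44.86·0.548502 = 24.6058 /hr

Final: 24.6058 /hr


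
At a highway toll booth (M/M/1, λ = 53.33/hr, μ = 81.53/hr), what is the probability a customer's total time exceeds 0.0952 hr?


W ~ Exponential(μ−λ) for M/M/1.
μ − λ = 81.53 − 53.33 = 28.2000
P(W > t) = e^{−(μ−λ)t} = e^{−2.6846} = 0.068246

Final: 0.068246


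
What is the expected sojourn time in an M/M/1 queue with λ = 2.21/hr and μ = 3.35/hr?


W = 1/(μ−λ) = 1/(3.35 − 2.21) = 1/1.14 = 0.8772 hr

Final: 0.8772 hr


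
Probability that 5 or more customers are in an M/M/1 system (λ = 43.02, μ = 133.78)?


ρ = 43.02/133.78 = 0.3216
P(N ≥ n) = ρ^n = 0.3216^5 = 0.003439

Final: 0.003439


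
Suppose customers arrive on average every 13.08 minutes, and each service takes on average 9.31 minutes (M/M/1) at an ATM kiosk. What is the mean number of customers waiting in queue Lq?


λ = 60/13.08 = 4.5872 /hr
μ = 60/9.31 = 6.4447 /hr
ρ = λ/μ = 4.5872/6.4447 = 0.7118
Lq = ρ²/(1−ρ) = 0.5066/0.2882 = 1.7577

Final: 1.7577


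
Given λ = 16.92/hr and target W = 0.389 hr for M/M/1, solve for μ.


W = 1/(μ−λ) ⇒ μ − λ = 1/W = 1/0.389 = 2.5707
μ = λ + 1/W = 16.92 + 2.5707 = 19.4907 per hr

Final: 19.4907 /hr


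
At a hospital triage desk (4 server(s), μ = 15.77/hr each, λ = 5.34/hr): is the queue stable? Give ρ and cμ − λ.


Total capacity cμ = 4·15.77 = 63.08/hr
ρ = λ/(cμ) = 5.34/63.08 = 0.08465
Stable ⇔ ρ < 1: YES
Spare capacity = cμ − λ = 63.08 − 5.34 = 57.74/hr

Final: ρ = 0.08465; stable; margin = 57.74/hr


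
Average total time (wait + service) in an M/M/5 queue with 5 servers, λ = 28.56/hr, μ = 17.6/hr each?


a = 1.6227; ρ = 0.3245; P₀ = 0.196879
Lq = P₀·a^c·ρ/(c!(1−ρ)²) = 0.01313
Wq = Lq/λ = 0.01313/28.56 = 0.0004598 hr
W = Wq + 1/μ = 0.0004598 + 0.05682 = 0.05728 hr

Final: 0.05728 hr


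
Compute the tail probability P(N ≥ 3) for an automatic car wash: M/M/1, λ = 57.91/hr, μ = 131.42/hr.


ρ = 57.91/131.42 = 0.4406
P(N ≥ n) = ρ^n = 0.4406^3 = 0.085561

Final: 0.085561


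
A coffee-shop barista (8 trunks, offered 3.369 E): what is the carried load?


B(8,3.369) = 0.014281 (Erlang-B)
Carried load = a(1 − B) = 3.369·(1 − 0.014281) = 3.369·0.985719 = 3.3209 E

Final: 3.3209 Erlangs


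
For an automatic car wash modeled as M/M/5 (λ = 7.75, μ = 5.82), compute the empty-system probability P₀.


a = λ/μ = 7.75/5.82 = 1.3316; ρ = a/c = 0.2663
Σ_{k=0}^{4} a^k/k! (terms k=0..4) = 1.00000 + 1.33162 + 0.88660 + 0.39354 + 0.13101 = 3.74276
Tail: a^5/(5!(1−ρ)) = 4.18691/(120·0.7337) = 0.04756
P₀ = 1/(3.74276 + 0.04756) = 1/3.79032 = 0.263830

Final: 0.263830


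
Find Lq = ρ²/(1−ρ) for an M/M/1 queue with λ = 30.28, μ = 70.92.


ρ = 30.28/70.92 = 0.4270
Lq = ρ²/(1−ρ) = 0.1823/0.5730 = 0.3181

Final: 0.3181


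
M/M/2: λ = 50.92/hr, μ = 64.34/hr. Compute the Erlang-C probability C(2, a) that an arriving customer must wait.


a = λ/μ = 0.7914; ρ = a/2 = 0.3957
P₀ = 0.432962 (from M/M/c formula)
C(c,a) = [a^c/(c!(1−ρ))]·P₀ = [0.62635/(2·0.6043)]·0.432962
= 0.51825·0.432962 = 0.224383

Final: 0.224383


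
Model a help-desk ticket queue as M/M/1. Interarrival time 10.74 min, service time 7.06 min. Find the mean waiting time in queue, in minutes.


λ = 60/10.74 = 5.5866 /hr
μ = 60/7.06 = 8.4986 /hr
ρ = λ/μ = 5.5866/8.4986 = 0.6574
Wq = ρ/(μ−λ) = 0.6574/(8.4986−5.5866) = 0.22574 hr
In minutes: 0.22574·60 = 13.544 min

Final: 13.544 min


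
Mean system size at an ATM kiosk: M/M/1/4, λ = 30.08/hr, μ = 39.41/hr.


ρ = 30.08/39.41 = 0.7633
L = ρ[1 − (K+1)ρ^K + Kρ^(K+1)] / [(1−ρ)(1−ρ^(K+1))]
Numerator: 0.7633·(1 − 5·0.339379 + 4·0.259034) = 0.258927
Denominator: (0.2367)·(0.740966) = 0.175418
L = 0.258927/0.175418 = 1.4761

Final: 1.4761


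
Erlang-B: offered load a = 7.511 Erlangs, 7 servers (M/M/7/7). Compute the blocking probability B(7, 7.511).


B(c,a) = (a^c/c!) / Σ_{k=0}^{c} a^k/k!
a^7/7! = 267.580091
Σ terms (k=0..7): 1.00000 + 7.51100 + 28.20756 + 70.62233 + 132.61108 + 199.20836 + 249.37567 + 267.58009 = 956.116088
B = 267.580091/956.116088 = 0.279862

Final: 0.279862


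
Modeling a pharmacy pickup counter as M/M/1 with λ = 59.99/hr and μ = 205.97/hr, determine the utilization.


ρ = λ/μ = 59.99/205.97 = 0.2913

Final: 0.2913


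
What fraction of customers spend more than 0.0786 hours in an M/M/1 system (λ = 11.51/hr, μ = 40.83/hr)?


W ~ Exponential(μ−λ) for M/M/1.
μ − λ = 40.83 − 11.51 = 29.3200
P(W > t) = e^{−(μ−λ)t} = e^{−2.3046} = 0.099804

Final: 0.099804


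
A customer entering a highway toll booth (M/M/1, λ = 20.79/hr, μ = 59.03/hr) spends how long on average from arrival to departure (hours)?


W = 1/(μ−λ) = 1/(59.03 − 20.79) = 1/38.24 = 0.02615 hr

Final: 0.02615 hr


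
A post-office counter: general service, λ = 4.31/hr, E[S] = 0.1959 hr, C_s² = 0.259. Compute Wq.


ρ = λ·E[S] = 4.31·0.1959 = 0.8443
E[S²] = E[S]²(1+C_s²) = 0.1959²·(1+0.259) = 0.048316
Wq = λ·E[S²]/(2(1−ρ)) = 4.31·0.048316/(2·0.1557) = 0.66886 hr

Final: 0.66886 hr


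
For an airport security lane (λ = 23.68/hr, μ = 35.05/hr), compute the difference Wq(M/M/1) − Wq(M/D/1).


ρ = 23.68/35.05 = 0.6756
Wq(M/M/1) = ρ/(μ−λ) = 0.6756/11.37 = 0.05942 hr
Wq(M/D/1) = ρ/(2(μ−λ)) = 0.02971 hr
Savings = 0.05942 − 0.02971 = 0.02971 hr

Final: 0.02971 hr


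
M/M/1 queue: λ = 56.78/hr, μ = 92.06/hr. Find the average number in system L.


ρ = λ/μ = 56.78/92.06 = 0.6168
L = ρ/(1−ρ) = 0.6168/(1 − 0.6168) = 0.6168/0.3832 = 1.6094

Final: 1.6094


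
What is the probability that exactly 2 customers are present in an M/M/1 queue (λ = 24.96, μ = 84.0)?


ρ = 24.96/84.0 = 0.2971
P_n = (1−ρ)·ρ^n = (1 − 0.2971)·0.2971^2 = 0.7029·0.088294 = 0.062058

Final: 0.062058


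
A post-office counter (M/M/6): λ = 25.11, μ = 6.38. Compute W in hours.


a = 3.9357; ρ = 0.6560; P₀ = 0.017949
Lq = P₀·a^c·ρ/(c!(1−ρ)²) = 0.51347
Wq = Lq/λ = 0.51347/25.11 = 0.02045 hr
W = Wq + 1/μ = 0.02045 + 0.15674 = 0.17719 hr

Final: 0.17719 hr


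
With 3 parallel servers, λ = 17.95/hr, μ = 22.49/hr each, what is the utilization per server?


ρ = λ/(cμ) = 17.95/(3·22.49) = 17.95/67.47 = 0.2660

Final: 0.2660


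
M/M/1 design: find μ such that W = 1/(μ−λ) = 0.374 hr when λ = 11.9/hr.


W = 1/(μ−λ) ⇒ μ − λ = 1/W = 1/0.374 = 2.6738
μ = λ + 1/W = 11.9 + 2.6738 = 14.5738 per hr

Final: 14.5738 /hr


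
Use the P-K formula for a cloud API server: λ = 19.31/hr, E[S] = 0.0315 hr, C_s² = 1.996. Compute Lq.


ρ = λ·E[S] = 19.31·0.0315 = 0.6083
Lq = ρ²(1+C_s²)/(2(1−ρ)) = 0.3700·(1+1.996)/(2·0.3917)
= 0.3700·2.9960/0.7835 = 1.41483

Final: 1.41483


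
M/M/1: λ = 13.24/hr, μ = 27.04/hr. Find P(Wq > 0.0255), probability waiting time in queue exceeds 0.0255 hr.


ρ = 13.24/27.04 = 0.4896
P(Wq > t) = ρ·e^{−(μ−λ)t} = 0.4896·e^{−0.3519}
= 0.4896·0.703350 = 0.344392

Final: 0.344392


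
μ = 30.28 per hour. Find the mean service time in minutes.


Mean service time = 1/μ = 1/30.28 hour = 0.03303 hour
In minutes: 0.03303 × 60 = 1.9815 min

Final: 1.9815 min


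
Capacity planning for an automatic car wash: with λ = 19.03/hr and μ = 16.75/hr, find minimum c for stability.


Stability requires cμ > λ ⇔ c > λ/μ.
λ/μ = 19.03/16.75 = 1.1361
Minimum integer c = ⌊1.1361⌋ + 1 = 2
Check: 2·16.75 = 33.50 > 19.03, while 1·16.75 = 16.75 ≤ 19.03

Final: 2 servers


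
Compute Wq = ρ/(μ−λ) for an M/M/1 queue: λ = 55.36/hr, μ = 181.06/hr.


ρ = 55.36/181.06 = 0.3058
Wq = ρ/(μ−λ) = 0.3058/(181.06 − 55.36) = 0.3058/125.70 = 0.002432 hr

Final: 0.002432 hr


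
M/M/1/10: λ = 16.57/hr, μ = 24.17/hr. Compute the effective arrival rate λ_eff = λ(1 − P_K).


ρ = 0.6856; P_K = (1−ρ)ρ^10/(1−ρ^11) = 0.007326
λ_eff = λ(1 − P_K) = 16.57·(1 − 0.007326) = 16.57·0.992674 = 16.4486 /hr

Final: 16.4486 /hr


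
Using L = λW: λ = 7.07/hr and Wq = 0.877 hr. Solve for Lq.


Lq = λWq = 7.07·0.877 = 6.2004

Final: 6.2004


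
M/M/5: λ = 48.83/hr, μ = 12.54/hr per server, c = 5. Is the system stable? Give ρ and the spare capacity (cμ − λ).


Total capacity cμ = 5·12.54 = 62.70/hr
ρ = λ/(cμ) = 48.83/62.70 = 0.7788
Stable ⇔ ρ < 1: YES
Spare capacity = cμ − λ = 62.70 − 48.83 = 13.87/hr

Final: ρ = 0.7788; stable; margin = 13.87/hr


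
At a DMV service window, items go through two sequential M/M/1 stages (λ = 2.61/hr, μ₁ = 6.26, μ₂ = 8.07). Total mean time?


Each node sees arrival rate λ = 2.61/hr (tandem ⇒ throughput preserved).
W₁ = 1/(μ₁−λ) = 1/(6.26−2.61) = 0.27397 hr
W₂ = 1/(μ₂−λ) = 1/(8.07−2.61) = 0.18315 hr
W_total = W₁ + W₂ = 0.27397 + 0.18315 = 0.45712 hr

Final: 0.45712 hr


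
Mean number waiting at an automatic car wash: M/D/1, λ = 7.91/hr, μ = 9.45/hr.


ρ = 7.91/9.45 = 0.8370
M/D/1: Lq = ρ²/(2(1−ρ)) = 0.7006/(2·0.1630) = 2.14966

Final: 2.14966


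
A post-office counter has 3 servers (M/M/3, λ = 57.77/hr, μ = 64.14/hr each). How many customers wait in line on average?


a = λ/μ = 0.9007; ρ = a/3 = 0.3002
P₀ = 0.403172
Lq = P₀·a^c·ρ / (c!·(1−ρ)²) = 0.403172·0.73067·0.3002/(6·0.48968)
= 0.03010

Final: 0.03010


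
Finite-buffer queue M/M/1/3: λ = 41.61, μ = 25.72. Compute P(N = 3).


ρ = λ/μ = 41.61/25.72 = 1.6178
P_K = (1−ρ)ρ^K/(1−ρ^(K+1)) = (-0.6178·4.234287)/(1 − 6.850259)
= -2.615973/-5.850259 = 0.447155

Final: 0.447155


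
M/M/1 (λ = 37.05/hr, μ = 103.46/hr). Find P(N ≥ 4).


ρ = 37.05/103.46 = 0.3581
P(N ≥ n) = ρ^n = 0.3581^4 = 0.016446

Final: 0.016446


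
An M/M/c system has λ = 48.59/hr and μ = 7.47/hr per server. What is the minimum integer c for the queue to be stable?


Stability requires cμ > λ ⇔ c > λ/μ.
λ/μ = 48.59/7.47 = 6.5047
Minimum integer c = ⌊6.5047⌋ + 1 = 7
Check: 7·7.47 = 52.29 > 48.59, while 6·7.47 = 44.82 ≤ 48.59

Final: 7 servers


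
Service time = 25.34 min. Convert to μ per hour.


μ = 1/(service time) in consistent units.
1 hour = 60 min, so μ = 60/25.34 = 2.3678 per hour

Final: 2.3678 /hr


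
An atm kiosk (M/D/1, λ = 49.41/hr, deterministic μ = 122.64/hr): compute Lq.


ρ = 49.41/122.64 = 0.4029
M/D/1: Lq = ρ²/(2(1−ρ)) = 0.1623/(2·0.5971) = 0.13592

Final: 0.13592


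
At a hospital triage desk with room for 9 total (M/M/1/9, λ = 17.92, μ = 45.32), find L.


ρ = 17.92/45.32 = 0.3954
L = ρ[1 − (K+1)ρ^K + Kρ^(K+1)] / [(1−ρ)(1−ρ^(K+1))]
Numerator: 0.3954·(1 − 10·0.0002363 + 9·0.00009343) = 0.394809
Denominator: (0.6046)·(0.999907) = 0.604533
L = 0.394809/0.604533 = 0.6531

Final: 0.6531


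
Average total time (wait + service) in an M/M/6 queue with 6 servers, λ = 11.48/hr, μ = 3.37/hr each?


a = 3.4065; ρ = 0.5678; P₀ = 0.031998
Lq = P₀·a^c·ρ/(c!(1−ρ)²) = 0.21104
Wq = Lq/λ = 0.21104/11.48 = 0.01838 hr
W = Wq + 1/μ = 0.01838 + 0.29674 = 0.31512 hr

Final: 0.31512 hr


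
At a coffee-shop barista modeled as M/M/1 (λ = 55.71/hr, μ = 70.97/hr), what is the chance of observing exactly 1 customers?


ρ = 55.71/70.97 = 0.7850
P_n = (1−ρ)·ρ^n = (1 − 0.7850)·0.7850^1 = 0.2150·0.784980 = 0.168787

Final: 0.168787


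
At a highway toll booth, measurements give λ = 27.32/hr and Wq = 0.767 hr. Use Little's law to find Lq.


Lq = λWq = 27.32·0.767 = 20.9544

Final: 20.9544


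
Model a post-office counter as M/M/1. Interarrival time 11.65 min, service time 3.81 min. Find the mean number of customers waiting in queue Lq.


λ = 60/11.65 = 5.1502 /hr
μ = 60/3.81 = 15.7480 /hr
ρ = λ/μ = 5.1502/15.7480 = 0.3270
Lq = ρ²/(1−ρ) = 0.1070/0.6730 = 0.1589

Final: 0.1589


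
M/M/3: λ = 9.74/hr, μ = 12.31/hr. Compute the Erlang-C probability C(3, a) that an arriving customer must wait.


a = λ/μ = 0.7912; ρ = a/3 = 0.2637
P₀ = 0.451187 (from M/M/c formula)
C(c,a) = [a^c/(c!(1−ρ))]·P₀ = [0.49534/(6·0.7363)]·0.451187
= 0.11213·0.451187 = 0.050592

Final: 0.050592


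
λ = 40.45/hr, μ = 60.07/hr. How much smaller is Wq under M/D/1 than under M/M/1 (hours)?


ρ = 40.45/60.07 = 0.6734
Wq(M/M/1) = ρ/(μ−λ) = 0.6734/19.62 = 0.03432 hr
Wq(M/D/1) = ρ/(2(μ−λ)) = 0.01716 hr
Savings = 0.03432 − 0.01716 = 0.01716 hr

Final: 0.01716 hr


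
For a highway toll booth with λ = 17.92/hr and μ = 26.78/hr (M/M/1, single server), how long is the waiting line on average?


ρ = 17.92/26.78 = 0.6692
Lq = ρ²/(1−ρ) = 0.4478/0.3308 = 1.3534

Final: 1.3534


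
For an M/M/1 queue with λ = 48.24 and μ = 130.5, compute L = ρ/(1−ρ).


ρ = λ/μ = 48.24/130.5 = 0.3697
L = ρ/(1−ρ) = 0.3697/(1 − 0.3697) = 0.3697/0.6303 = 0.5864

Final: 0.5864


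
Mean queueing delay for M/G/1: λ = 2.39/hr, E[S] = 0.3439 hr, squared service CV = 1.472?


ρ = λ·E[S] = 2.39·0.3439 = 0.8219
E[S²] = E[S]²(1+C_s²) = 0.3439²·(1+1.472) = 0.292357
Wq = λ·E[S²]/(2(1−ρ)) = 2.39·0.292357/(2·0.1781) = 1.96186 hr

Final: 1.96186 hr


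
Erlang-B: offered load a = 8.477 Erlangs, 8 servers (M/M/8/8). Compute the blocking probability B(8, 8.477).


B(c,a) = (a^c/c!) / Σ_{k=0}^{c} a^k/k!
a^8/8! = 661.328047
Σ terms (k=0..8): 1.00000 + 8.47700 + 35.92976 + 101.52554 + 215.15800 + 364.77887 + 515.37174 + 624.11518 + 661.32805 = 2527.684135
B = 661.328047/2527.684135 = 0.261634

Final: 0.261634


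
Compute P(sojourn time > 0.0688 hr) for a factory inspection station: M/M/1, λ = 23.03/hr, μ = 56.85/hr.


W ~ Exponential(μ−λ) for M/M/1.
μ − λ = 56.85 − 23.03 = 33.8200
P(W > t) = e^{−(μ−λ)t} = e^{−2.3268} = 0.097606

Final: 0.097606


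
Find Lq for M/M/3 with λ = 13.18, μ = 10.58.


a = λ/μ = 1.2457; ρ = a/3 = 0.4152
P₀ = 0.279900
Lq = P₀·a^c·ρ / (c!·(1−ρ)²) = 0.279900·1.93326·0.4152/(6·0.34193)
= 0.10952

Final: 0.10952


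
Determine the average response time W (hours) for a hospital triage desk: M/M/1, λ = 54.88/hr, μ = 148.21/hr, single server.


W = 1/(μ−λ) = 1/(148.21 − 54.88) = 1/93.33 = 0.01071 hr

Final: 0.01071 hr


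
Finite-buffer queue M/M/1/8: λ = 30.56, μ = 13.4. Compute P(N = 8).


ρ = λ/μ = 30.56/13.4 = 2.2806
P_K = (1−ρ)ρ^K/(1−ρ^(K+1)) = (-1.2806·731.793272)/(1 − 1668.925552)
= -937.132280/-1667.925552 = 0.561855

Final: 0.561855


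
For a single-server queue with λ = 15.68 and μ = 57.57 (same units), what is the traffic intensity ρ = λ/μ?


ρ = λ/μ = 15.68/57.57 = 0.2724

Final: 0.2724


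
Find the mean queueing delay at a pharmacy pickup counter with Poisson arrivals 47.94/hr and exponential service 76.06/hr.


ρ = 47.94/76.06 = 0.6303
Wq = ρ/(μ−λ) = 0.6303/(76.06 − 47.94) = 0.6303/28.12 = 0.02241 hr

Final: 0.02241 hr


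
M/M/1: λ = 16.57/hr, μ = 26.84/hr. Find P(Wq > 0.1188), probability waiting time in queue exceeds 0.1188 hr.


ρ = 16.57/26.84 = 0.6174
P(Wq > t) = ρ·e^{−(μ−λ)t} = 0.6174·e^{−1.2201}
= 0.6174·0.295208 = 0.182250

Final: 0.182250


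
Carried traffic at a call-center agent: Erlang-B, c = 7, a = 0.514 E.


B(7,0.514) = 0.000001125 (Erlang-B)
Carried load = a(1 − B) = 0.514·(1 − 0.000001125) = 0.514·0.999999 = 0.5140 E

Final: 0.5140 Erlangs


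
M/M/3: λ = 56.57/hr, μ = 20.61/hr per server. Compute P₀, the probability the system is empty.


a = λ/μ = 56.57/20.61 = 2.7448; ρ = a/c = 0.9149
Σ_{k=0}^{2} a^k/k! (terms k=0..2) = 1.00000 + 2.74478 + 3.76692 = 7.51170
Tail: a^3/(3!(1−ρ)) = 20.67876/(6·0.08507) = 40.51229
P₀ = 1/(7.51170 + 40.51229) = 1/48.02400 = 0.020823

Final: 0.020823


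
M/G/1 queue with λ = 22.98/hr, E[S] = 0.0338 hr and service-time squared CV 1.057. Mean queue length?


ρ = λ·E[S] = 22.98·0.0338 = 0.7767
Lq = ρ²(1+C_s²)/(2(1−ρ)) = 0.6033·(1+1.057)/(2·0.2233)
= 0.6033·2.0570/0.4466 = 2.77905

Final: 2.77905


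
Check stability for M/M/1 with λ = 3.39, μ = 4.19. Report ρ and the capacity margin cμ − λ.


Total capacity cμ = 1·4.19 = 4.19/hr
ρ = λ/(cμ) = 3.39/4.19 = 0.8091
Stable ⇔ ρ < 1: YES
Spare capacity = cμ − λ = 4.19 − 3.39 = 0.80/hr

Final: ρ = 0.8091; stable; margin = 0.80/hr


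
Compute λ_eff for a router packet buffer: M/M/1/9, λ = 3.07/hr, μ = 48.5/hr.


ρ = 0.06330; P_K = (1−ρ)ρ^9/(1−ρ^10) = 1.528e-11
λ_eff = λ(1 − P_K) = 3.07·(1 − 1.528e-11) = 3.07·1.000000 = 3.0700 /hr

Final: 3.0700 /hr


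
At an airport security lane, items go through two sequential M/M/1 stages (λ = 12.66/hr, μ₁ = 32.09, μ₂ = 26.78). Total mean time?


Each node sees arrival rate λ = 12.66/hr (tandem ⇒ throughput preserved).
W₁ = 1/(μ₁−λ) = 1/(32.09−12.66) = 0.05147 hr
W₂ = 1/(μ₂−λ) = 1/(26.78−12.66) = 0.07082 hr
W_total = W₁ + W₂ = 0.05147 + 0.07082 = 0.12229 hr

Final: 0.12229 hr


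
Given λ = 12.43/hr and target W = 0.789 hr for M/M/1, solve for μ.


W = 1/(μ−λ) ⇒ μ − λ = 1/W = 1/0.789 = 1.2674
μ = λ + 1/W = 12.43 + 1.2674 = 13.6974 per hr

Final: 13.6974 /hr


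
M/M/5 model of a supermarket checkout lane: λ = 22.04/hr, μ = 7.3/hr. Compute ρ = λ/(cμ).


ρ = λ/(cμ) = 22.04/(5·7.3) = 22.04/36.50 = 0.6038

Final: 0.6038


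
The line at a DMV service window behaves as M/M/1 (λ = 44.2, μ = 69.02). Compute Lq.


ρ = 44.2/69.02 = 0.6404
Lq = ρ²/(1−ρ) = 0.4101/0.3596 = 1.1404

Final: 1.1404


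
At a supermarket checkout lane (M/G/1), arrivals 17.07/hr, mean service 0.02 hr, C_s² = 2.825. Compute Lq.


ρ = λ·E[S] = 17.07·0.02 = 0.3414
Lq = ρ²(1+C_s²)/(2(1−ρ)) = 0.1166·(1+2.825)/(2·0.6586)
= 0.1166·3.8250/1.3172 = 0.33846

Final: 0.33846


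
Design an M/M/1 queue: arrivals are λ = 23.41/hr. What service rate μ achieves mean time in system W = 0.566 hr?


W = 1/(μ−λ) ⇒ μ − λ = 1/W = 1/0.566 = 1.7668
μ = λ + 1/W = 23.41 + 1.7668 = 25.1768 per hr

Final: 25.1768 /hr


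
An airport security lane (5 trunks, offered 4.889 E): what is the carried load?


B(5,4.889) = 0.275795 (Erlang-B)
Carried load = a(1 − B) = 4.889·(1 − 0.275795) = 4.889·0.724205 = 3.5406 E

Final: 3.5406 Erlangs


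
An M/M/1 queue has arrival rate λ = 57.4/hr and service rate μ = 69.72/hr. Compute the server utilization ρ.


ρ = λ/μ = 57.4/69.72 = 0.8233

Final: 0.8233


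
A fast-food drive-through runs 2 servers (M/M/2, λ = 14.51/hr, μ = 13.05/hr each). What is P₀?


a = λ/μ = 14.51/13.05 = 1.1119; ρ = a/c = 0.5559
Σ_{k=0}^{1} a^k/k! (terms k=0..1) = 1.00000 + 1.11188 = 2.11188
Tail: a^2/(2!(1−ρ)) = 1.23627/(2·0.4441) = 1.39201
P₀ = 1/(2.11188 + 1.39201) = 1/3.50388 = 0.285398

Final: 0.285398


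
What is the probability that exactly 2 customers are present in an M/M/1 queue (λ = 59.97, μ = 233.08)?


ρ = 59.97/233.08 = 0.2573
P_n = (1−ρ)·ρ^n = (1 − 0.2573)·0.2573^2 = 0.7427·0.066200 = 0.049167

Final: 0.049167


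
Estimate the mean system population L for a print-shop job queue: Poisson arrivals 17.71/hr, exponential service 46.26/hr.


ρ = λ/μ = 17.71/46.26 = 0.3828
L = ρ/(1−ρ) = 0.3828/(1 − 0.3828) = 0.3828/0.6172 = 0.6203

Final: 0.6203


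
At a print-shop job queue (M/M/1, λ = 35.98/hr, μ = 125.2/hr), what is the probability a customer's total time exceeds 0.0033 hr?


W ~ Exponential(μ−λ) for M/M/1.
μ − λ = 125.2 − 35.98 = 89.2200
P(W > t) = e^{−(μ−λ)t} = e^{−0.2944} = 0.744959

Final: 0.744959


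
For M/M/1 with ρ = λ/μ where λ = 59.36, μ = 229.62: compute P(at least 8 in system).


ρ = 59.36/229.62 = 0.2585
P(N ≥ n) = ρ^n = 0.2585^8 = 0.00001995

Final: 0.00001995


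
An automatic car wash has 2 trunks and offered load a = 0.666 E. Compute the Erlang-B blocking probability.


B(c,a) = (a^c/c!) / Σ_{k=0}^{c} a^k/k!
a^2/2! = 0.221778
Σ terms (k=0..2): 1.00000 + 0.66600 + 0.22178 = 1.887778
B = 0.221778/1.887778 = 0.117481

Final: 0.117481


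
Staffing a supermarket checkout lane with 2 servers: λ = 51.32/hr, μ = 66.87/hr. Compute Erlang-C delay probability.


a = λ/μ = 0.7675; ρ = a/2 = 0.3837
P₀ = 0.445369 (from M/M/c formula)
C(c,a) = [a^c/(c!(1−ρ))]·P₀ = [0.58899/(2·0.6163)]·0.445369
= 0.47787·0.445369 = 0.212828

Final: 0.212828


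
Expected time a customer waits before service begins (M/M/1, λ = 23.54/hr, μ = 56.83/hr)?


ρ = 23.54/56.83 = 0.4142
Wq = ρ/(μ−λ) = 0.4142/(56.83 − 23.54) = 0.4142/33.29 = 0.01244 hr

Final: 0.01244 hr


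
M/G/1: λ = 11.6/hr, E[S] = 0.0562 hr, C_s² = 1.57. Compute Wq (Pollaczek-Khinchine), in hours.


ρ = λ·E[S] = 11.6·0.0562 = 0.6519
E[S²] = E[S]²(1+C_s²) = 0.0562²·(1+1.57) = 0.008117
Wq = λ·E[S²]/(2(1−ρ)) = 11.6·0.008117/(2·0.3481) = 0.13526 hr

Final: 0.13526 hr


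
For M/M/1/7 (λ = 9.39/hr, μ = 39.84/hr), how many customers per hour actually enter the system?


ρ = 0.2357; P_K = (1−ρ)ρ^7/(1−ρ^8) = 0.00003088
λ_eff = λ(1 − P_K) = 9.39·(1 − 0.00003088) = 9.39·0.999969 = 9.3897 /hr

Final: 9.3897 /hr


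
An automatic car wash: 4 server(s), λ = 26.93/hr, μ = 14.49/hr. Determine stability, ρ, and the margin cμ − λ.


Total capacity cμ = 4·14.49 = 57.96/hr
ρ = λ/(cμ) = 26.93/57.96 = 0.4646
Stable ⇔ ρ < 1: YES
Spare capacity = cμ − λ = 57.96 − 26.93 = 31.03/hr

Final: ρ = 0.4646; stable; margin = 31.03/hr


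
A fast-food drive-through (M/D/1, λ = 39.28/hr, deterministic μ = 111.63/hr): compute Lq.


ρ = 39.28/111.63 = 0.3519
M/D/1: Lq = ρ²/(2(1−ρ)) = 0.1238/(2·0.6481) = 0.09552

Final: 0.09552


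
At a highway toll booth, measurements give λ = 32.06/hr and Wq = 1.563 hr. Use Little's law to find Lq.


Lq = λWq = 32.06·1.563 = 50.1098

Final: 50.1098


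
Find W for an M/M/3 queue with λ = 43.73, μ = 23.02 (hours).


a = 1.8997; ρ = 0.6332; P₀ = 0.127893
Lq = P₀·a^c·ρ/(c!(1−ρ)²) = 0.68779
Wq = Lq/λ = 0.68779/43.73 = 0.01573 hr
W = Wq + 1/μ = 0.01573 + 0.04344 = 0.05917 hr

Final: 0.05917 hr


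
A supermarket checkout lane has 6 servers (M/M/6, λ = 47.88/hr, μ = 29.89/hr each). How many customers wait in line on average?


a = λ/μ = 1.6019; ρ = a/6 = 0.2670
P₀ = 0.201443
Lq = P₀·a^c·ρ / (c!·(1−ρ)²) = 0.201443·16.89543·0.2670/(720·0.53732)
= 0.002349

Final: 0.002349


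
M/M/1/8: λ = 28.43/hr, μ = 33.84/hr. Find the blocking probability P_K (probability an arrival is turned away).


ρ = λ/μ = 28.43/33.84 = 0.8401
P_K = (1−ρ)ρ^K/(1−ρ^(K+1)) = (0.1599·0.248183)/(1 − 0.208506)
= 0.039677/0.791494 = 0.050129

Final: 0.050129


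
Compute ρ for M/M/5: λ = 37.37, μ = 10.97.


ρ = λ/(cμ) = 37.37/(5·10.97) = 37.37/54.85 = 0.6813

Final: 0.6813


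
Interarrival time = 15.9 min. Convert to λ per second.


λ = 1/(interarrival time) in consistent units.
1 second = 0.0166667 min, so λ = 0.0166667/15.9 = 0.001048 per second

Final: 0.001048 /sec


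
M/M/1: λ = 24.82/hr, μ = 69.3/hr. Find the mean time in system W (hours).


W = 1/(μ−λ) = 1/(69.3 − 24.82) = 1/44.48 = 0.02248 hr

Final: 0.02248 hr


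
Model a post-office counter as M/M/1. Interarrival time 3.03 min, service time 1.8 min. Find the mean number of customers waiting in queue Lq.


λ = 60/3.03 = 19.8020 /hr
μ = 60/1.8 = 33.3333 /hr
ρ = λ/μ = 19.8020/33.3333 = 0.5941
Lq = ρ²/(1−ρ) = 0.3529/0.4059 = 0.8694

Final: 0.8694


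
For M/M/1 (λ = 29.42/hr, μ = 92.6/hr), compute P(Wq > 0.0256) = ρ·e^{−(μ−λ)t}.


ρ = 29.42/92.6 = 0.3177
P(Wq > t) = ρ·e^{−(μ−λ)t} = 0.3177·e^{−1.6174}
= 0.3177·0.198412 = 0.063038

Final: 0.063038


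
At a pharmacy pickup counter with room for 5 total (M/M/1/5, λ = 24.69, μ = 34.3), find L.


ρ = 24.69/34.3 = 0.7198
L = ρ[1 − (K+1)ρ^K + Kρ^(K+1)] / [(1−ρ)(1−ρ^(K+1))]
Numerator: 0.7198·(1 − 6·0.193257 + 5·0.139111) = 0.385837
Denominator: (0.2802)·(0.860889) = 0.241199
L = 0.385837/0.241199 = 1.5997

Final: 1.5997


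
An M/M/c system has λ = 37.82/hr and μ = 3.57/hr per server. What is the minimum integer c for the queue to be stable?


Stability requires cμ > λ ⇔ c > λ/μ.
λ/μ = 37.82/3.57 = 10.5938
Minimum integer c = ⌊10.5938⌋ + 1 = 11
Check: 11·3.57 = 39.27 > 37.82, while 10·3.57 = 35.70 ≤ 37.82

Final: 11 servers


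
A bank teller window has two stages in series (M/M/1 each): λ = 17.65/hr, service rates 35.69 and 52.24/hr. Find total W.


Each node sees arrival rate λ = 17.65/hr (tandem ⇒ throughput preserved).
W₁ = 1/(μ₁−λ) = 1/(35.69−17.65) = 0.05543 hr
W₂ = 1/(μ₂−λ) = 1/(52.24−17.65) = 0.02891 hr
W_total = W₁ + W₂ = 0.05543 + 0.02891 = 0.08434 hr

Final: 0.08434 hr


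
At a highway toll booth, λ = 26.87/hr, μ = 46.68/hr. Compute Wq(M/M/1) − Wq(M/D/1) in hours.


ρ = 26.87/46.68 = 0.5756
Wq(M/M/1) = ρ/(μ−λ) = 0.5756/19.81 = 0.02906 hr
Wq(M/D/1) = ρ/(2(μ−λ)) = 0.01453 hr
Savings = 0.02906 − 0.01453 = 0.01453 hr

Final: 0.01453 hr


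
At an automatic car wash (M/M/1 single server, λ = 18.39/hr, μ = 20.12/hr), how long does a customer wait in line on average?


ρ = 18.39/20.12 = 0.9140
Wq = ρ/(μ−λ) = 0.9140/(20.12 − 18.39) = 0.9140/1.73 = 0.5283 hr

Final: 0.5283 hr


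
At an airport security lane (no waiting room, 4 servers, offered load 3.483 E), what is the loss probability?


B(c,a) = (a^c/c!) / Σ_{k=0}^{c} a^k/k!
a^4/4! = 6.132007
Σ terms (k=0..4): 1.00000 + 3.48300 + 6.06564 + 7.04221 + 6.13201 = 23.722865
B = 6.132007/23.722865 = 0.258485

Final: 0.258485


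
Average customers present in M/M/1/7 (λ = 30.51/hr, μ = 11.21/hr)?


ρ = 30.51/11.21 = 2.7217
L = ρ[1 − (K+1)ρ^K + Kρ^(K+1)] / [(1−ρ)(1−ρ^(K+1))]
Numerator: 2.7217·(1 − 8·1106.257340 + 7·3010.875241) = 33278.130561
Denominator: (-1.7217)·(-3009.875241) = 5182.033198
L = 33278.130561/5182.033198 = 6.4218

Final: 6.4218


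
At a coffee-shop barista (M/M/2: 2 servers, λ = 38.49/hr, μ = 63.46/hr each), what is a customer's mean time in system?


a = 0.6065; ρ = 0.3033; P₀ = 0.534611
Lq = P₀·a^c·ρ/(c!(1−ρ)²) = 0.06143
Wq = Lq/λ = 0.06143/38.49 = 0.001596 hr
W = Wq + 1/μ = 0.001596 + 0.01576 = 0.01735 hr

Final: 0.01735 hr


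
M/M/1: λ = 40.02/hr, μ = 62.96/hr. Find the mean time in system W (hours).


W = 1/(μ−λ) = 1/(62.96 − 40.02) = 1/22.94 = 0.04359 hr

Final: 0.04359 hr


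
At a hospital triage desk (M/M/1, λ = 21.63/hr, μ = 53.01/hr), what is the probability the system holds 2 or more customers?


ρ = 21.63/53.01 = 0.4080
P(N ≥ n) = ρ^n = 0.4080^2 = 0.166494

Final: 0.166494


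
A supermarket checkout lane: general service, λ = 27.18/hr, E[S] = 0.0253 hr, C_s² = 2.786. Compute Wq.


ρ = λ·E[S] = 27.18·0.0253 = 0.6877
E[S²] = E[S]²(1+C_s²) = 0.0253²·(1+2.786) = 0.002423
Wq = λ·E[S²]/(2(1−ρ)) = 27.18·0.002423/(2·0.3123) = 0.10544 hr

Final: 0.10544 hr


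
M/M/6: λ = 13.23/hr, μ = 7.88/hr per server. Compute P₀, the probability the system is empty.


a = λ/μ = 13.23/7.88 = 1.6789; ρ = a/c = 0.2798
Σ_{k=0}^{5} a^k/k! (terms k=0..5) = 1.00000 + 1.67893 + 1.40941 + 0.78877 + 0.33107 + 0.11117 = 5.31935
Tail: a^6/(6!(1−ρ)) = 22.39761/(720·0.7202) = 0.04319
P₀ = 1/(5.31935 + 0.04319) = 1/5.36255 = 0.186478

Final: 0.186478


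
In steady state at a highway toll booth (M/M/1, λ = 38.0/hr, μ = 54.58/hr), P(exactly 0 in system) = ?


ρ = 38.0/54.58 = 0.6962
P_n = (1−ρ)·ρ^n = (1 − 0.6962)·0.6962^0 = 0.3038·1.000000 = 0.303774

Final: 0.303774


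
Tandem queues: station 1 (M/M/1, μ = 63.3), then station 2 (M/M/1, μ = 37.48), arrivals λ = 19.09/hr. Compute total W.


Each node sees arrival rate λ = 19.09/hr (tandem ⇒ throughput preserved).
W₁ = 1/(μ₁−λ) = 1/(63.3−19.09) = 0.02262 hr
W₂ = 1/(μ₂−λ) = 1/(37.48−19.09) = 0.05438 hr
W_total = W₁ + W₂ = 0.02262 + 0.05438 = 0.07700 hr

Final: 0.07700 hr


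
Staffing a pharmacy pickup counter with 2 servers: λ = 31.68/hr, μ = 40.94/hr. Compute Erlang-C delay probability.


a = λ/μ = 0.7738; ρ = a/2 = 0.3869
P₀ = 0.442057 (from M/M/c formula)
C(c,a) = [a^c/(c!(1−ρ))]·P₀ = [0.59879/(2·0.6131)]·0.442057
= 0.48834·0.442057 = 0.215872

Final: 0.215872


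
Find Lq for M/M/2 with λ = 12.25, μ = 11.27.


a = λ/μ = 1.0870; ρ = a/2 = 0.5435
P₀ = 0.295775
Lq = P₀·a^c·ρ / (c!·(1−ρ)²) = 0.295775·1.18147·0.5435/(2·0.20841)
= 0.45563

Final: 0.45563


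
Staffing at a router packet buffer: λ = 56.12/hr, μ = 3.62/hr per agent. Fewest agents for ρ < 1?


Stability requires cμ > λ ⇔ c > λ/μ.
λ/μ = 56.12/3.62 = 15.5028
Minimum integer c = ⌊15.5028⌋ + 1 = 16
Check: 16·3.62 = 57.92 > 56.12, while 15·3.62 = 54.30 ≤ 56.12

Final: 16 servers


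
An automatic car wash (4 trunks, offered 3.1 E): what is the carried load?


B(4,3.1) = 0.217178 (Erlang-B)
Carried load = a(1 − B) = 3.1·(1 − 0.217178) = 3.1·0.782822 = 2.4267 E

Final: 2.4267 Erlangs


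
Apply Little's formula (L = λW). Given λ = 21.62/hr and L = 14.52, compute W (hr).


W = L/λ = 14.52/21.62 = 0.6716 hr

Final: 0.6716 hr


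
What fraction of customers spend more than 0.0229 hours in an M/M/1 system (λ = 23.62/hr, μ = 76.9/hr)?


W ~ Exponential(μ−λ) for M/M/1.
μ − λ = 76.9 − 23.62 = 53.2800
P(W > t) = e^{−(μ−λ)t} = e^{−1.2201} = 0.295197

Final: 0.295197


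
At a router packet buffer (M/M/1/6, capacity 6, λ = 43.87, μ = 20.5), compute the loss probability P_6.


ρ = λ/μ = 43.87/20.5 = 2.1400
P_K = (1−ρ)ρ^K/(1−ρ^(K+1)) = (-1.1400·96.046743)/(1 − 205.540029)
= -109.493286/-204.540029 = 0.535315

Final: 0.535315


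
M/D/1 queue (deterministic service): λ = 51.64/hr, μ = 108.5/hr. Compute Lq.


ρ = 51.64/108.5 = 0.4759
M/D/1: Lq = ρ²/(2(1−ρ)) = 0.2265/(2·0.5241) = 0.21613

Final: 0.21613


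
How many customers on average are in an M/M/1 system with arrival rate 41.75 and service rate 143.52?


ρ = λ/μ = 41.75/143.52 = 0.2909
L = ρ/(1−ρ) = 0.2909/(1 − 0.2909) = 0.2909/0.7091 = 0.4102

Final: 0.4102


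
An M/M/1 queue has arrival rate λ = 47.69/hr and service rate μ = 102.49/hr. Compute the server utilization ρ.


ρ = λ/μ = 47.69/102.49 = 0.4653

Final: 0.4653


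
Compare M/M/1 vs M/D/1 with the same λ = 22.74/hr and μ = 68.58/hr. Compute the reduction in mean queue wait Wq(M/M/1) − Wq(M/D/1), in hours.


ρ = 22.74/68.58 = 0.3316
Wq(M/M/1) = ρ/(μ−λ) = 0.3316/45.84 = 0.007233 hr
Wq(M/D/1) = ρ/(2(μ−λ)) = 0.003617 hr
Savings = 0.007233 − 0.003617 = 0.003617 hr

Final: 0.003617 hr


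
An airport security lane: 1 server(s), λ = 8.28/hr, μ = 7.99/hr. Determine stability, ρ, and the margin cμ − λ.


Total capacity cμ = 1·7.99 = 7.99/hr
ρ = λ/(cμ) = 8.28/7.99 = 1.0363
Stable ⇔ ρ < 1: NO
Spare capacity = cμ − λ = 7.99 − 8.28 = -0.29/hr

Final: ρ = 1.0363; unstable; margin = -0.29/hr


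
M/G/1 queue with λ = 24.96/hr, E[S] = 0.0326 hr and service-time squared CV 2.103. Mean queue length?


ρ = λ·E[S] = 24.96·0.0326 = 0.8137
Lq = ρ²(1+C_s²)/(2(1−ρ)) = 0.6621·(1+2.103)/(2·0.1863)
= 0.6621·3.1030/0.3726 = 5.51384

Final: 5.51384


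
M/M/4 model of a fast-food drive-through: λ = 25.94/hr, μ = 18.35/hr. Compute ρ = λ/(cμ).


ρ = λ/(cμ) = 25.94/(4·18.35) = 25.94/73.40 = 0.3534

Final: 0.3534


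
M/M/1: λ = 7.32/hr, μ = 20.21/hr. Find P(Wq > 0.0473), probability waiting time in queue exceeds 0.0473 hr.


ρ = 7.32/20.21 = 0.3622
P(Wq > t) = ρ·e^{−(μ−λ)t} = 0.3622·e^{−0.6097}
= 0.3622·0.543516 = 0.196860

Final: 0.196860


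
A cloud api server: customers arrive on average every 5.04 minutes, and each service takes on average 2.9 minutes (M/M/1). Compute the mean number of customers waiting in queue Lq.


λ = 60/5.04 = 11.9048 /hr
μ = 60/2.9 = 20.6897 /hr
ρ = λ/μ = 11.9048/20.6897 = 0.5754
Lq = ρ²/(1−ρ) = 0.3311/0.4246 = 0.7797

Final: 0.7797


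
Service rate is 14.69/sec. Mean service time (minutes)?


Mean service time = 1/μ = 1/14.69 second = 0.06807 second
In minutes: 0.06807 × 0.0166667 = 0.001135 min

Final: 0.001135 min


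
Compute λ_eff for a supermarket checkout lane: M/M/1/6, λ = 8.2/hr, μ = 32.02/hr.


ρ = 0.2561; P_K = (1−ρ)ρ^6/(1−ρ^7) = 0.0002098
λ_eff = λ(1 − P_K) = 8.2·(1 − 0.0002098) = 8.2·0.999790 = 8.1983 /hr

Final: 8.1983 /hr


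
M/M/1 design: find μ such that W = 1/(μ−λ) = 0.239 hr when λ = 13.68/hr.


W = 1/(μ−λ) ⇒ μ − λ = 1/W = 1/0.239 = 4.1841
μ = λ + 1/W = 13.68 + 4.1841 = 17.8641 per hr

Final: 17.8641 /hr


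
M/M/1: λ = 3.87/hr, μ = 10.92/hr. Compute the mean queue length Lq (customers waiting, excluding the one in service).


ρ = 3.87/10.92 = 0.3544
Lq = ρ²/(1−ρ) = 0.1256/0.6456 = 0.1945

Final: 0.1945


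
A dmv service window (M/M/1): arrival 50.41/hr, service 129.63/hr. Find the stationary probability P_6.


ρ = 50.41/129.63 = 0.3889
P_n = (1−ρ)·ρ^n = (1 − 0.3889)·0.3889^6 = 0.6111·0.003458 = 0.002113

Final: 0.002113


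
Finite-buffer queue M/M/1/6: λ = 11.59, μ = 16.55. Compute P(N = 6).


ρ = λ/μ = 11.59/16.55 = 0.7003
P_K = (1−ρ)ρ^K/(1−ρ^(K+1)) = (0.2997·0.117954)/(1 − 0.082603)
= 0.035351/0.917397 = 0.038534

Final: 0.038534


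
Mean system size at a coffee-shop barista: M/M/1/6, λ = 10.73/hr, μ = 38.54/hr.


ρ = 10.73/38.54 = 0.2784
L = ρ[1 − (K+1)ρ^K + Kρ^(K+1)] / [(1−ρ)(1−ρ^(K+1))]
Numerator: 0.2784·(1 − 7·0.0004657 + 6·0.0001297) = 0.277721
Denominator: (0.7216)·(0.999870) = 0.721494
L = 0.277721/0.721494 = 0.3849

Final: 0.3849
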